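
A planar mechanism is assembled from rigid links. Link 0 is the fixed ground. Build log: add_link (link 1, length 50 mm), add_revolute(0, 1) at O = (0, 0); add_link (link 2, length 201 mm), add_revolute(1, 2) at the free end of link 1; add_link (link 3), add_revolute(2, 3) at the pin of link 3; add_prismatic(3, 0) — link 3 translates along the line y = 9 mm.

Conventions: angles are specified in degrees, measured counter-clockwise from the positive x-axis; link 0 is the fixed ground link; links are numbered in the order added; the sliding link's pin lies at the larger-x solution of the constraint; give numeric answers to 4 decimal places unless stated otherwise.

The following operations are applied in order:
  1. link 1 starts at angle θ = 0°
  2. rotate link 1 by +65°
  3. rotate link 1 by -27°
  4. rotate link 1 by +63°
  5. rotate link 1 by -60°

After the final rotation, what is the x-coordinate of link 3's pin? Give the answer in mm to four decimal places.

geometry: r = 50 mm, L = 201 mm, e = 9 mm; θ starts at 0°
rotate link 1 by +65°: θ ← 0° +65° = 65°
rotate link 1 by -27°: θ ← 65° -27° = 38°
rotate link 1 by +63°: θ ← 38° +63° = 101°
rotate link 1 by -60°: θ ← 101° -60° = 41°
crank pin P = (r cos θ, r sin θ) = (37.735479, 32.802951)
h = r sin θ − e = 32.802951 − 9 = 23.802951
x = r cos θ + √(L² − h²) = 37.735479 + 199.585619 = 237.321098

237.3211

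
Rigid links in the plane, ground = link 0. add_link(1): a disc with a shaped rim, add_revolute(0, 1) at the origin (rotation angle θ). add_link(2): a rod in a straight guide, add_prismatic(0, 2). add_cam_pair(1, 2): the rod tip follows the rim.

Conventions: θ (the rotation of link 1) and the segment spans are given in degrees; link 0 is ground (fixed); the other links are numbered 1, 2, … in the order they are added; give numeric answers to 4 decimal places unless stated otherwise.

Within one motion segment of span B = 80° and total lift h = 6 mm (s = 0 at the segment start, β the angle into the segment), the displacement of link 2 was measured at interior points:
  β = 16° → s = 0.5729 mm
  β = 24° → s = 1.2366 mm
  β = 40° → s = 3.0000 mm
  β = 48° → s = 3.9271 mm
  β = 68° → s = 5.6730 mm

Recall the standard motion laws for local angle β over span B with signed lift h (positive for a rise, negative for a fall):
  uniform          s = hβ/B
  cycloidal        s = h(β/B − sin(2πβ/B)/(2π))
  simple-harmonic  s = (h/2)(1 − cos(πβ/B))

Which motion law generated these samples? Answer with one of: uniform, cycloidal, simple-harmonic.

candidates at β/B = r: uniform s = h·r (linear in β); cycloidal s = h·(r − sin(2πr)/(2π)); simple-harmonic s = (h/2)(1 − cos(πr))
β=16°: printed 0.5729 | uniform 1.2000, cycloidal 0.2918, simple-harmonic 0.5729
β=24°: printed 1.2366 | uniform 1.8000, cycloidal 0.8918, simple-harmonic 1.2366
β=40°: printed 3.0000 | uniform 3.0000, cycloidal 3.0000, simple-harmonic 3.0000
β=48°: printed 3.9271 | uniform 3.6000, cycloidal 4.1613, simple-harmonic 3.9271
β=68°: printed 5.6730 | uniform 5.1000, cycloidal 5.8726, simple-harmonic 5.6730
only one law matches every sample → simple-harmonic

simple-harmonic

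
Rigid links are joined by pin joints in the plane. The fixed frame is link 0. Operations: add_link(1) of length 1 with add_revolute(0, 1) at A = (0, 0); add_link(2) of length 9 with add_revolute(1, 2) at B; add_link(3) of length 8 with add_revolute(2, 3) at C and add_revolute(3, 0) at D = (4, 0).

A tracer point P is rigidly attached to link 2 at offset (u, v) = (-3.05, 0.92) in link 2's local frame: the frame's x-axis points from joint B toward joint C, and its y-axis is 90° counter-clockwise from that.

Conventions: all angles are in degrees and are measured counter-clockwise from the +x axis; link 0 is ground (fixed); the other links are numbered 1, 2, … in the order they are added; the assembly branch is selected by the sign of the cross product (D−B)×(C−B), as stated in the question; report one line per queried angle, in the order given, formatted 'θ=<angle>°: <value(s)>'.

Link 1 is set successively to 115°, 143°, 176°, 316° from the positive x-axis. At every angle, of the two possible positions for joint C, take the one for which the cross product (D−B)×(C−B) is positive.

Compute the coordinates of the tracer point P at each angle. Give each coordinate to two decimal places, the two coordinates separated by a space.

A=(0,0), D=(4.00,0)
θ=115°: B = A + 1.00·(cos115°, sin115°) = (-0.4226, 0.9063)
θ=115°: |BD| = 4.5145
θ=115°: circle(B,9.00) ∩ circle(D,8.00): a=4.1401, h=7.9912
θ=115°:   candidates: C₊=(5.2374,7.9037) cross=36.077; C₋=(2.0289,-7.7534) cross=-36.077
θ=115°:   branch + wants cross > 0 → take C=(5.2374,7.9037) (cross=36.077)
θ=115°: ex = (C−B)/|BC| = (0.6289,0.7775); ey = (-0.7775,0.6289)
θ=115°: P = B + -3.05·ex + 0.92·ey = (-3.0560,-0.8865)
θ=143°: B = A + 1.00·(cos143°, sin143°) = (-0.7986, 0.6018)
θ=143°: |BD| = 4.8362
θ=143°: circle(B,9.00) ∩ circle(D,8.00): a=4.1757, h=7.9727
θ=143°:   candidates: C₊=(4.3367,7.9929) cross=38.558; C₋=(2.3525,-7.8285) cross=-38.558
θ=143°:   branch + wants cross > 0 → take C=(4.3367,7.9929) (cross=38.558)
θ=143°: ex = (C−B)/|BC| = (0.5706,0.8212); ey = (-0.8212,0.5706)
θ=143°: P = B + -3.05·ex + 0.92·ey = (-3.2945,-1.3780)
θ=176°: B = A + 1.00·(cos176°, sin176°) = (-0.9976, 0.0698)
θ=176°: |BD| = 4.9981
θ=176°: circle(B,9.00) ∩ circle(D,8.00): a=4.1997, h=7.9601
θ=176°:   candidates: C₊=(3.3128,7.9704) cross=39.785; C₋=(3.0906,-7.9481) cross=-39.785
θ=176°:   branch + wants cross > 0 → take C=(3.3128,7.9704) (cross=39.785)
θ=176°: ex = (C−B)/|BC| = (0.4789,0.8779); ey = (-0.8779,0.4789)
θ=176°: P = B + -3.05·ex + 0.92·ey = (-3.2659,-2.1671)
θ=316°: B = A + 1.00·(cos316°, sin316°) = (0.7193, -0.6947)
θ=316°: |BD| = 3.3534
θ=316°: circle(B,9.00) ∩ circle(D,8.00): a=4.2114, h=7.9539
θ=316°:   candidates: C₊=(3.1918,7.9591) cross=26.672; C₋=(6.4871,-7.6036) cross=-26.672
θ=316°:   branch + wants cross > 0 → take C=(3.1918,7.9591) (cross=26.672)
θ=316°: ex = (C−B)/|BC| = (0.2747,0.9615); ey = (-0.9615,0.2747)
θ=316°: P = B + -3.05·ex + 0.92·ey = (-1.0031,-3.3746)

θ=115°: -3.06 -0.89
θ=143°: -3.29 -1.38
θ=176°: -3.27 -2.17
θ=316°: -1.00 -3.37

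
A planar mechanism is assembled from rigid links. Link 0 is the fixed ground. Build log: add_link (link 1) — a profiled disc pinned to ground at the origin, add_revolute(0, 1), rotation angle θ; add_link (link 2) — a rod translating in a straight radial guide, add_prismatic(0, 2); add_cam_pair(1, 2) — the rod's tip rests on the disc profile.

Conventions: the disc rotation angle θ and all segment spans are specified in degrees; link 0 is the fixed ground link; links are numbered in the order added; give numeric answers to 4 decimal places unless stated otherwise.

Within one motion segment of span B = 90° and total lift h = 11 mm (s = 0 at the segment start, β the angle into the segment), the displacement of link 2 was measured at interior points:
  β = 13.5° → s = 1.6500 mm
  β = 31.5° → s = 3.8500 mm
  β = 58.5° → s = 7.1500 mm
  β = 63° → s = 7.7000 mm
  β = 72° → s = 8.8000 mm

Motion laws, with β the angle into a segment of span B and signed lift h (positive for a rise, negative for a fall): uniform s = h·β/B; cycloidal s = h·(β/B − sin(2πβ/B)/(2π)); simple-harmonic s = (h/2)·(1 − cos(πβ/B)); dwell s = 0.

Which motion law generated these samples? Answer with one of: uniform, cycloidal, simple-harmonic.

candidates at β/B = r: uniform s = h·r (linear in β); cycloidal s = h·(r − sin(2πr)/(2π)); simple-harmonic s = (h/2)(1 − cos(πr))
β=13.5°: printed 1.6500 | uniform 1.6500, cycloidal 0.2337, simple-harmonic 0.5995
β=31.5°: printed 3.8500 | uniform 3.8500, cycloidal 2.4337, simple-harmonic 3.0031
β=58.5°: printed 7.1500 | uniform 7.1500, cycloidal 8.5663, simple-harmonic 7.9969
β=63°: printed 7.7000 | uniform 7.7000, cycloidal 9.3650, simple-harmonic 8.7328
β=72°: printed 8.8000 | uniform 8.8000, cycloidal 10.4650, simple-harmonic 9.9496
only one law matches every sample → uniform

uniform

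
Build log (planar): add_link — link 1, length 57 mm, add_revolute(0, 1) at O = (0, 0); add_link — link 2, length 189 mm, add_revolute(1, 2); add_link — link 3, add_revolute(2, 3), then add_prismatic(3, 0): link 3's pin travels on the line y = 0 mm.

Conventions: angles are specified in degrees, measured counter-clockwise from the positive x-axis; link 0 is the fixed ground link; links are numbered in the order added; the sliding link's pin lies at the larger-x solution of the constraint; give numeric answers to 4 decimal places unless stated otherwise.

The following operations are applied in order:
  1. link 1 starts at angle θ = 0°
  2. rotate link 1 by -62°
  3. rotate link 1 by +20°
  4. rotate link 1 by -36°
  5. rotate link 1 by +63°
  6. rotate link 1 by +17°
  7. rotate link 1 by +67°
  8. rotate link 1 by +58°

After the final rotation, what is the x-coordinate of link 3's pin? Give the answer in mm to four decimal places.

geometry: r = 57 mm, L = 189 mm, e = 0 mm; θ starts at 0°
rotate link 1 by -62°: θ ← 0° -62° = -62°
rotate link 1 by +20°: θ ← -62° +20° = -42°
rotate link 1 by -36°: θ ← -42° -36° = -78°
rotate link 1 by +63°: θ ← -78° +63° = -15°
rotate link 1 by +17°: θ ← -15° +17° = 2°
rotate link 1 by +67°: θ ← 2° +67° = 69°
rotate link 1 by +58°: θ ← 69° +58° = 127°
crank pin P = (r cos θ, r sin θ) = (-34.303456, 45.522224)
h = r sin θ − e = 45.522224 − 0 = 45.522224
x = r cos θ + √(L² − h²) = -34.303456 + 183.435894 = 149.132437

149.1324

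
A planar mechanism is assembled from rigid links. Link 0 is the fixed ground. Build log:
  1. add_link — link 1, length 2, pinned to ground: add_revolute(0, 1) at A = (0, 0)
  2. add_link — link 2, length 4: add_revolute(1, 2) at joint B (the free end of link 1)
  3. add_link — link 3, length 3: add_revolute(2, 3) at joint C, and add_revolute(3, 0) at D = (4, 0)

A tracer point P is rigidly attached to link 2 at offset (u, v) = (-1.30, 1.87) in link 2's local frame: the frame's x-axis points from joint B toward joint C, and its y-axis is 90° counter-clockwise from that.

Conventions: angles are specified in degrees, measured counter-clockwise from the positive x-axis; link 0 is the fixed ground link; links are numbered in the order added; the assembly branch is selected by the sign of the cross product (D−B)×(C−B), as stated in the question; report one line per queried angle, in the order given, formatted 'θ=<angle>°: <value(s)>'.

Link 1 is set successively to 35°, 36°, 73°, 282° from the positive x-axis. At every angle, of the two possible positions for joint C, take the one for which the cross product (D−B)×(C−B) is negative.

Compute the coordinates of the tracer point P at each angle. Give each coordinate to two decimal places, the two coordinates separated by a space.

A=(0,0), D=(4.00,0)
θ=35°: B = A + 2.00·(cos35°, sin35°) = (1.6383, 1.1472)
θ=35°: |BD| = 2.6256
θ=35°: circle(B,4.00) ∩ circle(D,3.00): a=2.6458, h=2.9999
θ=35°:   candidates: C₊=(5.3290,2.6896) cross=7.877; C₋=(2.7075,-2.7073) cross=-7.877
θ=35°:   branch - wants cross < 0 → take C=(2.7075,-2.7073) (cross=-7.877)
θ=35°: ex = (C−B)/|BC| = (0.2673,-0.9636); ey = (0.9636,0.2673)
θ=35°: P = B + -1.30·ex + 1.87·ey = (3.0928,2.8997)
θ=36°: B = A + 2.00·(cos36°, sin36°) = (1.6180, 1.1756)
θ=36°: |BD| = 2.6563
θ=36°: circle(B,4.00) ∩ circle(D,3.00): a=2.6458, h=3.0000
θ=36°:   candidates: C₊=(5.3183,2.6948) cross=7.969; C₋=(2.6629,-2.6855) cross=-7.969
θ=36°:   branch - wants cross < 0 → take C=(2.6629,-2.6855) (cross=-7.969)
θ=36°: ex = (C−B)/|BC| = (0.2612,-0.9653); ey = (0.9653,0.2612)
θ=36°: P = B + -1.30·ex + 1.87·ey = (3.0835,2.9189)
θ=73°: B = A + 2.00·(cos73°, sin73°) = (0.5847, 1.9126)
θ=73°: |BD| = 3.9143
θ=73°: circle(B,4.00) ∩ circle(D,3.00): a=2.8513, h=2.8053
θ=73°:   candidates: C₊=(4.4433,2.9671) cross=10.981; C₋=(1.7018,-1.9283) cross=-10.981
θ=73°:   branch - wants cross < 0 → take C=(1.7018,-1.9283) (cross=-10.981)
θ=73°: ex = (C−B)/|BC| = (0.2793,-0.9602); ey = (0.9602,0.2793)
θ=73°: P = B + -1.30·ex + 1.87·ey = (2.0173,3.6831)
θ=282°: B = A + 2.00·(cos282°, sin282°) = (0.4158, -1.9563)
θ=282°: |BD| = 4.0833
θ=282°: circle(B,4.00) ∩ circle(D,3.00): a=2.8988, h=2.7563
θ=282°:   candidates: C₊=(1.6398,1.8518) cross=11.255; C₋=(4.2808,-2.9868) cross=-11.255
θ=282°:   branch - wants cross < 0 → take C=(4.2808,-2.9868) (cross=-11.255)
θ=282°: ex = (C−B)/|BC| = (0.9662,-0.2576); ey = (0.2576,0.9662)
θ=282°: P = B + -1.30·ex + 1.87·ey = (-0.3585,0.1855)

θ=35°: 3.09 2.90
θ=36°: 3.08 2.92
θ=73°: 2.02 3.68
θ=282°: -0.36 0.19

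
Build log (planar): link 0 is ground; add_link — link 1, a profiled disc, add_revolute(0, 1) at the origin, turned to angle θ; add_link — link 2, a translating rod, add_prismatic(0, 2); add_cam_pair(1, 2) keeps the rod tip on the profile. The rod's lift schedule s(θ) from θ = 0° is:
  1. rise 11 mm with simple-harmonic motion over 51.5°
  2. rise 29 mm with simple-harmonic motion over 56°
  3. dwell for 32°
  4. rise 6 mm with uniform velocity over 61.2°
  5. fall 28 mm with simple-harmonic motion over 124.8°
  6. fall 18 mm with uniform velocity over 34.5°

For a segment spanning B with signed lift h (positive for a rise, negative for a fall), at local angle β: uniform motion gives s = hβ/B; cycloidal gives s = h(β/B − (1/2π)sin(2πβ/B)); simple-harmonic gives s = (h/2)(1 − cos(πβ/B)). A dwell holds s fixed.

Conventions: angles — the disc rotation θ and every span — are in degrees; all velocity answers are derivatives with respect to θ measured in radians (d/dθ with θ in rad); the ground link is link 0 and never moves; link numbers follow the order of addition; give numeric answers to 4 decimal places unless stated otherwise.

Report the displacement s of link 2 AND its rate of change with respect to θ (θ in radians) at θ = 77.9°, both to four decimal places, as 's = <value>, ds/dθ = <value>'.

seg 1 [0°–51.5°] simple-harmonic, h=11: full span → s += 11 → s = 11.0000
seg 2 [51.5°–107.5°] simple-harmonic, h=29: θ=77.9° here. β=26.4, B=56. 29/2·(1 − cos(π·0.4714)) = 13.2002 → s = 24.2002
velocity in seg [51.5°–107.5°] (simple-harmonic), θ in radians: β = 26.4° = 0.4608 rad, B = 56° = 0.9774 rad; ds/dθ = (πh/(2B)) sin(πβ/B) = (π·29/(2·0.9774)) sin(π·0.4714) = 46.419516 mm/rad

s = 24.2002, ds/dθ = 46.4195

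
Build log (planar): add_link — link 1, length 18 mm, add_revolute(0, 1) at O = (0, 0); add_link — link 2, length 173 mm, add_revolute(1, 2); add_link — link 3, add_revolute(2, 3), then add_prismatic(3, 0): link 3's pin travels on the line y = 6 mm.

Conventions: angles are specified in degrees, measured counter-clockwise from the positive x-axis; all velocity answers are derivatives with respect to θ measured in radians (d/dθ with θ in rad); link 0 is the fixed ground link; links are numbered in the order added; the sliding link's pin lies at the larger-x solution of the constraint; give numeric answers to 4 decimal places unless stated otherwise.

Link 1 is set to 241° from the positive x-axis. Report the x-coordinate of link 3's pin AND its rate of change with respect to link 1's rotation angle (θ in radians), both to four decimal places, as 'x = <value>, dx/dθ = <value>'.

geometry: r = 18 mm, L = 173 mm, e = 6 mm
crank pin P = (r cos θ, r sin θ) = (-8.726573, -15.743155)
h = r sin θ − e = -15.743155 − 6 = -21.743155
x = r cos θ + √(L² − h²) = -8.726573 + 171.628189 = 162.901616
dx/dθ = −r sin θ − h·r cos θ/√(L² − h²) (θ in radians; h = -21.743155) = 14.637607

x = 162.9016, dx/dθ = 14.6376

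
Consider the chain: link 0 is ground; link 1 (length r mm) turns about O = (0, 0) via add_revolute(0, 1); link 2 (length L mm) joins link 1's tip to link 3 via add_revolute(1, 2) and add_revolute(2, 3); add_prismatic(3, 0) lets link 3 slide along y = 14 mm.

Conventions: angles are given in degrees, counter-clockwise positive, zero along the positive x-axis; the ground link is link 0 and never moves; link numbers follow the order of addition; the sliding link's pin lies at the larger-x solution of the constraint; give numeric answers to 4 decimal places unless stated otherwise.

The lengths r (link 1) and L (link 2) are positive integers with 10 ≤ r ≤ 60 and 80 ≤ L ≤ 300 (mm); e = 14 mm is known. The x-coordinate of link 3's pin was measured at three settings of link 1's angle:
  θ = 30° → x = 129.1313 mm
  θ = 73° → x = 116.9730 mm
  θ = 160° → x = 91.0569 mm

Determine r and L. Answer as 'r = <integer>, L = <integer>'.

constraint per measurement: (x − r cos θ)² + (r sin θ − e)² = L²
subtracting the θ₁ and θ₂ equations cancels the r² and L² terms:
r = (x₁² − x₂²) / (2[(x₁cos θ₁ + e sin θ₁) − (x₂cos θ₂ + e sin θ₂)]) = 21.0000 → r = 21
L² = (x₁ − r cos θ₁)² + (r sin θ₁ − e)² = 12320.9912 → L = 111.0000 → L = 111
check at θ₃=160°: x = 91.0569 (printed 91.0569) ✓

r = 21, L = 111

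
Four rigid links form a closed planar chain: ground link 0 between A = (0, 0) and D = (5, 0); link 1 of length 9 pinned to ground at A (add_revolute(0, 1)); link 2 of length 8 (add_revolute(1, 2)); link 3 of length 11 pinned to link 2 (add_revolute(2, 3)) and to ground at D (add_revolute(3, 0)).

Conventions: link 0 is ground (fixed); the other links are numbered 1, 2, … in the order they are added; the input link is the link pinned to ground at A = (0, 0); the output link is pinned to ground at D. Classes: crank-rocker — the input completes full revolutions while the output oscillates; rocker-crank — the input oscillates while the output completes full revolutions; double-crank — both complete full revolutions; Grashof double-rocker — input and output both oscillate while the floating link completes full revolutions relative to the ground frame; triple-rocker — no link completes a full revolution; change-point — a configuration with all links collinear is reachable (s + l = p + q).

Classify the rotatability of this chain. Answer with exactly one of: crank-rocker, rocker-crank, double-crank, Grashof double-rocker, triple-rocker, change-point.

lengths: ground=5, input=9, coupler=8, output=11
sorted: s=5 (shortest), l=11 (longest), p+q=17
s + l = 16 vs p + q = 17
s + l < p + q (Grashof) with shortest = ground link → double-crank

double-crank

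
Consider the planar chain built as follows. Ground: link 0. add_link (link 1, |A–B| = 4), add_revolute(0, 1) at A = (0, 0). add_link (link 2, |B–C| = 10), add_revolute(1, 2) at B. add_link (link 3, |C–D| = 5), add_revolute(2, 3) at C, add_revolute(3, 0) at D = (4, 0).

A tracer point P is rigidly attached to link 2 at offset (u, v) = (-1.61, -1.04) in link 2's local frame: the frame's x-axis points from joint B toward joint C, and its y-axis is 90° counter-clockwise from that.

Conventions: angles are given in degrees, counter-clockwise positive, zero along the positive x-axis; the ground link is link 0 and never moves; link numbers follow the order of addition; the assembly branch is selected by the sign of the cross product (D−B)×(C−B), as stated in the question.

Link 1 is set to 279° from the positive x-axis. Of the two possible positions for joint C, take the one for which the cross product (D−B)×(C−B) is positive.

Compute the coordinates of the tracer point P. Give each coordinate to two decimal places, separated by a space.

A=(0,0), D=(4.00,0)
B = A + 4.00·(cos279°, sin279°) = (0.6257, -3.9508)
|BD| = 5.1956
circle(B,10.00) ∩ circle(D,5.00): a=9.8155, h=1.9123
  candidates: C₊=(5.5463,4.7549) cross=9.935; C₋=(8.4545,2.2711) cross=-9.935
  branch + wants cross > 0 → take C=(5.5463,4.7549) (cross=9.935)
ex = (C−B)/|BC| = (0.4921,0.8706); ey = (-0.8706,0.4921)
P = B + -1.61·ex + -1.04·ey = (0.7389,-5.8641)

0.74 -5.86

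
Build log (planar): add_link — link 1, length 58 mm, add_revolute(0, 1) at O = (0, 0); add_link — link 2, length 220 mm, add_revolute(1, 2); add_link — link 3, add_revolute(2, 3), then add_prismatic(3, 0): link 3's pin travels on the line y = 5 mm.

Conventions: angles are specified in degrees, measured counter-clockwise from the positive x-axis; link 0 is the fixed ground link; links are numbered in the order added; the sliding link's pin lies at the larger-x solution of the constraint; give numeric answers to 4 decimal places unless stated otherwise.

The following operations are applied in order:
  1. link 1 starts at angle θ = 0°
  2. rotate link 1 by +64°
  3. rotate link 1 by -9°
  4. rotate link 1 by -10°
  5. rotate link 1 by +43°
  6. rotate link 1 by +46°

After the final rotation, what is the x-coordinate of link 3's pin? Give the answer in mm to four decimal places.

geometry: r = 58 mm, L = 220 mm, e = 5 mm; θ starts at 0°
rotate link 1 by +64°: θ ← 0° +64° = 64°
rotate link 1 by -9°: θ ← 64° -9° = 55°
rotate link 1 by -10°: θ ← 55° -10° = 45°
rotate link 1 by +43°: θ ← 45° +43° = 88°
rotate link 1 by +46°: θ ← 88° +46° = 134°
crank pin P = (r cos θ, r sin θ) = (-40.290185, 41.721708)
h = r sin θ − e = 41.721708 − 5 = 36.721708
x = r cos θ + √(L² − h²) = -40.290185 + 216.913614 = 176.623429

176.6234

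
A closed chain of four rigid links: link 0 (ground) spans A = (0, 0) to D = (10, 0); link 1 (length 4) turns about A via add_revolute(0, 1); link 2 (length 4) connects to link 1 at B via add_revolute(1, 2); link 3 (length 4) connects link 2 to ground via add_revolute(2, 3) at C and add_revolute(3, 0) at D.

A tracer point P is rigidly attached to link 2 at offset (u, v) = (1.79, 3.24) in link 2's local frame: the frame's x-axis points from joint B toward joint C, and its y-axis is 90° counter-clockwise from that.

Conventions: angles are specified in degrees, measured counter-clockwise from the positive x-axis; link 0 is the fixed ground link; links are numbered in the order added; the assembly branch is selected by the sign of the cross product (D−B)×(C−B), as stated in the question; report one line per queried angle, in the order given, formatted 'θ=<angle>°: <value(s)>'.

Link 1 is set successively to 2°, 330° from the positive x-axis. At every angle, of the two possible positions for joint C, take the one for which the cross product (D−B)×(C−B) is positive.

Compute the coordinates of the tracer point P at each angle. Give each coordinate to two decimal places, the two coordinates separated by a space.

A=(0,0), D=(10.00,0)
θ=2°: B = A + 4.00·(cos2°, sin2°) = (3.9976, 0.1396)
θ=2°: |BD| = 6.0041
θ=2°: circle(B,4.00) ∩ circle(D,4.00): a=3.0020, h=2.6434
θ=2°:   candidates: C₊=(7.0602,2.7125) cross=15.871; C₋=(6.9373,-2.5729) cross=-15.871
θ=2°:   branch + wants cross > 0 → take C=(7.0602,2.7125) (cross=15.871)
θ=2°: ex = (C−B)/|BC| = (0.7657,0.6432); ey = (-0.6432,0.7657)
θ=2°: P = B + 1.79·ex + 3.24·ey = (3.2840,3.7718)
θ=330°: B = A + 4.00·(cos330°, sin330°) = (3.4641, -2.0000)
θ=330°: |BD| = 6.8351
θ=330°: circle(B,4.00) ∩ circle(D,4.00): a=3.4175, h=2.0786
θ=330°:   candidates: C₊=(6.1238,0.9876) cross=14.207; C₋=(7.3403,-2.9876) cross=-14.207
θ=330°:   branch + wants cross > 0 → take C=(6.1238,0.9876) (cross=14.207)
θ=330°: ex = (C−B)/|BC| = (0.6649,0.7469); ey = (-0.7469,0.6649)
θ=330°: P = B + 1.79·ex + 3.24·ey = (2.2344,1.4913)

θ=2°: 3.28 3.77
θ=330°: 2.23 1.49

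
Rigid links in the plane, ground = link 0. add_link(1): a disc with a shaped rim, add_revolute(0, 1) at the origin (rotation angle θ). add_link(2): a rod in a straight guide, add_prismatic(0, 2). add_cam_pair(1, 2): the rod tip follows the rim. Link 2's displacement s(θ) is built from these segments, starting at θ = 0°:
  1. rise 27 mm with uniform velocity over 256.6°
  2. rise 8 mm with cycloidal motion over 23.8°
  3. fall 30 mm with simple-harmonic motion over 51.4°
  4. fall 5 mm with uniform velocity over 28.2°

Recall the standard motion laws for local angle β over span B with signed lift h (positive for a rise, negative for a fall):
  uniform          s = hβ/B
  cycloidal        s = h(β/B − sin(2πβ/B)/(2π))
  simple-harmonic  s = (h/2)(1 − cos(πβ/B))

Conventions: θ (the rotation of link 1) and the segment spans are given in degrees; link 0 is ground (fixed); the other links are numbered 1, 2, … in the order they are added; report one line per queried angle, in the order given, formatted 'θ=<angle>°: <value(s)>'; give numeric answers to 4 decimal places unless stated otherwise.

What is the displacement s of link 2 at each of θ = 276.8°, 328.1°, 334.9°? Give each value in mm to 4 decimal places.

segment 1 (0° to 256.6°, uniform, h = 27) is passed completely: s = 0.0000 + (27) = 27.0000
θ = 276.8° falls in segment 2 (256.6° to 280.4°, cycloidal, h = 8): β = 276.8 − 256.6 = 20.2°, B = 23.8°; Δs = 8·(0.8487 − sin(2π·0.8487)/(2π)) = 7.8259; s = 27.0000 + 7.8259 = 34.8259
segment 2 (256.6° to 280.4°, cycloidal, h = 8) is passed completely: s = 27.0000 + (8) = 35.0000
θ = 328.1° falls in segment 3 (280.4° to 331.8°, simple-harmonic, h = -30): β = 328.1 − 280.4 = 47.7°, B = 51.4°; Δs = -30/2·(1 − cos(π·0.9280)) = -29.6181; s = 35.0000 − 29.6181 = 5.3819
segment 3 (280.4° to 331.8°, simple-harmonic, h = -30) is passed completely: s = 35.0000 + (-30) = 5.0000
θ = 334.9° falls in segment 4 (331.8° to 360°, uniform, h = -5): β = 334.9 − 331.8 = 3.1°, B = 28.2°; Δs = -5·3.1/28.2 = -0.5496; s = 5.0000 − 0.5496 = 4.4504

θ=276.8°: 34.8259
θ=328.1°: 5.3819
θ=334.9°: 4.4504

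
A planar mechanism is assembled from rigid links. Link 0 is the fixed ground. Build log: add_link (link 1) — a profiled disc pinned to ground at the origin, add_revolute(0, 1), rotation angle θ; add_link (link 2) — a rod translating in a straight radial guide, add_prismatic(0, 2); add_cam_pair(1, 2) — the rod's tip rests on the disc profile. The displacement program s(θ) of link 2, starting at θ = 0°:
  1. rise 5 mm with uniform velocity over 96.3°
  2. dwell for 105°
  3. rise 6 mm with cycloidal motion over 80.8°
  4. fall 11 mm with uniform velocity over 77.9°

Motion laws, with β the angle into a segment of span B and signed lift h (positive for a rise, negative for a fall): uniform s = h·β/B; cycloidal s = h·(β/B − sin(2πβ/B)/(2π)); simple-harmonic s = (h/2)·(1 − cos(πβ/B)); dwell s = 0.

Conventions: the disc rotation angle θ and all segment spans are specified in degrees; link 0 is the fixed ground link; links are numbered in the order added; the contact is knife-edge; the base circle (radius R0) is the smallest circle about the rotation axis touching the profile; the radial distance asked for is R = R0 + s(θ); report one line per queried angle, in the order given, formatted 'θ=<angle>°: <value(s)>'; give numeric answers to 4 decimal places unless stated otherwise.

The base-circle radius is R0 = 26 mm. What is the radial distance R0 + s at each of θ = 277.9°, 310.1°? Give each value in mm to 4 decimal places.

seg 1 [0°–96.3°] uniform, h=5: full span → s += 5 → s = 5.0000
seg 2 [96.3°–201.3°] dwell: s stays 5.0000
seg 3 [201.3°–282.1°] cycloidal, h=6: θ=277.9° here. β=76.6, B=80.8. 6·(0.9480 − sin(2π·0.9480)/(2π)) = 5.9945 → s = 10.9945
seg 3 [201.3°–282.1°] cycloidal, h=6: full span → s += 6 → s = 11.0000
seg 4 [282.1°–360°] uniform, h=-11: θ=310.1° here. β=28, B=77.9. -11·28/77.9 = -3.9538 → s = 7.0462
θ=277.9°: R = R0 + s = 26 + 10.9945 = 36.9945
θ=310.1°: R = R0 + s = 26 + 7.0462 = 33.0462

θ=277.9°: 36.9945
θ=310.1°: 33.0462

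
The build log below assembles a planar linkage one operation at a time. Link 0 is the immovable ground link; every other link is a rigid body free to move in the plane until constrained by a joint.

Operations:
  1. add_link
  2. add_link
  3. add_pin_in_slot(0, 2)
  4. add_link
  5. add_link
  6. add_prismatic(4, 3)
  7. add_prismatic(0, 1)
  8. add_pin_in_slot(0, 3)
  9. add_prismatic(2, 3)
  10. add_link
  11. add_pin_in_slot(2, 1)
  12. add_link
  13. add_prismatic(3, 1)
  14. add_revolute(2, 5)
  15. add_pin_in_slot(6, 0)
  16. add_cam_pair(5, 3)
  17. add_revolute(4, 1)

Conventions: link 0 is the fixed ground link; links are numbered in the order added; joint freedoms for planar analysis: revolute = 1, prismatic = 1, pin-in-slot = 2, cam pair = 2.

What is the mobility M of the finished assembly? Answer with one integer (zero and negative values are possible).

ground; <1,0,0>
#1 <2,0,0>
#2 <3,0,0>
PS:0↔2 J2 <3,0,1>
#3 <4,0,1>
#4 <5,0,1>
P:4↔3 J1 <5,1,1>
P:0↔1 J1 <5,2,1>
PS:0↔3 J2 <5,2,2>
P:2↔3 J1 <5,3,2>
#5 <6,3,2>
PS:2↔1 J2 <6,3,3>
#6 <7,3,3>
P:3↔1 J1 <7,4,3>
R:2↔5 J1 <7,5,3>
PS:6↔0 J2 <7,5,4>
C:5↔3 J2 <7,5,5>
R:4↔1 J1 <7,6,5>
3×6 − 2×6 − 1×5 = 1

M = 1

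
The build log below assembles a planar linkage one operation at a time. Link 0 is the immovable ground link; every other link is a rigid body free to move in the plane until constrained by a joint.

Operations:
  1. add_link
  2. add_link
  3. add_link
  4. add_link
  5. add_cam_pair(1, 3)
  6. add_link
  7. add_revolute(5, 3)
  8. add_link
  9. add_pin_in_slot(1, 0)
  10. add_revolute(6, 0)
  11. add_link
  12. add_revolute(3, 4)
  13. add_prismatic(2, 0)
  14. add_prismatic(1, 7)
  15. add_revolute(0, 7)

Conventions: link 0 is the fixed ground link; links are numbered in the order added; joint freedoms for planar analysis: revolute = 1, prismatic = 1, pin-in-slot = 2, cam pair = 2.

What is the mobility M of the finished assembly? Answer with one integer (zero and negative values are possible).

(L,J1,J2)=(1,0,0); link0 fixed
link1: (2,0,0)
link2: (3,0,0)
link3: (4,0,0)
link4: (5,0,0)
C 1-3 [J2]: (5,0,1)
link5: (6,0,1)
R 5-3 [J1]: (6,1,1)
link6: (7,1,1)
PS 1-0 [J2]: (7,1,2)
R 6-0 [J1]: (7,2,2)
link7: (8,2,2)
R 3-4 [J1]: (8,3,2)
P 2-0 [J1]: (8,4,2)
P 1-7 [J1]: (8,5,2)
R 0-7 [J1]: (8,6,2)
Grübler: 3·7 − 2·6 − 2 = 7

M = 7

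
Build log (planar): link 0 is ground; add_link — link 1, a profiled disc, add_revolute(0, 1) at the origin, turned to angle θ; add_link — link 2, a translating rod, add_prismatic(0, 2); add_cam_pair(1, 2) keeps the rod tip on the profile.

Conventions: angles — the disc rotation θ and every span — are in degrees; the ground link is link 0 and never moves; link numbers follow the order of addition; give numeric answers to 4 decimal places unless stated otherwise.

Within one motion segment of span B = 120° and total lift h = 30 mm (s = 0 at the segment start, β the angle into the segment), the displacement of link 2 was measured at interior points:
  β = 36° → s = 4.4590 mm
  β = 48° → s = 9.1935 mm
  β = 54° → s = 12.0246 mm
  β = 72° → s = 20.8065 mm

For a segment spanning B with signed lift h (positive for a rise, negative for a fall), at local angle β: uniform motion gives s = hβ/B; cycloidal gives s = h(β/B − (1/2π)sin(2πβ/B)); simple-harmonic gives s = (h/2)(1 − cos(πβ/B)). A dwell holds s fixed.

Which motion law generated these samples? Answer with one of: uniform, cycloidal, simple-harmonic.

candidates at β/B = r: uniform s = h·r (linear in β); cycloidal s = h·(r − sin(2πr)/(2π)); simple-harmonic s = (h/2)(1 − cos(πr))
β=36°: printed 4.4590 | uniform 9.0000, cycloidal 4.4590, simple-harmonic 6.1832
β=48°: printed 9.1935 | uniform 12.0000, cycloidal 9.1935, simple-harmonic 10.3647
β=54°: printed 12.0246 | uniform 13.5000, cycloidal 12.0246, simple-harmonic 12.6535
β=72°: printed 20.8065 | uniform 18.0000, cycloidal 20.8065, simple-harmonic 19.6353
only one law matches every sample → cycloidal

cycloidal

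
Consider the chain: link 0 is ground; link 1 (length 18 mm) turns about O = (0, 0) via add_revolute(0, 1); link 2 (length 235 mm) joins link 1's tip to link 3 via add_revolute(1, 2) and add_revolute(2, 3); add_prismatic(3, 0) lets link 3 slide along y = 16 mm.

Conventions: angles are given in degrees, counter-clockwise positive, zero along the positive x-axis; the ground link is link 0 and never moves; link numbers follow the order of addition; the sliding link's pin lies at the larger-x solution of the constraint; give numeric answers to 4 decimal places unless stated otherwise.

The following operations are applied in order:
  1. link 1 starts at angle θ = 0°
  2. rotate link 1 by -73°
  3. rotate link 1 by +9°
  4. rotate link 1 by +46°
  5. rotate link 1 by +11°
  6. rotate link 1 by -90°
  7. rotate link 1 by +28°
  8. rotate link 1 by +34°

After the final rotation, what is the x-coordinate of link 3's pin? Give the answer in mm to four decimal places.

geometry: r = 18 mm, L = 235 mm, e = 16 mm; θ starts at 0°
rotate link 1 by -73°: θ ← 0° -73° = -73°
rotate link 1 by +9°: θ ← -73° +9° = -64°
rotate link 1 by +46°: θ ← -64° +46° = -18°
rotate link 1 by +11°: θ ← -18° +11° = -7°
rotate link 1 by -90°: θ ← -7° -90° = -97°
rotate link 1 by +28°: θ ← -97° +28° = -69°
rotate link 1 by +34°: θ ← -69° +34° = -35°
crank pin P = (r cos θ, r sin θ) = (14.744737, -10.324376)
h = r sin θ − e = -10.324376 − 16 = -26.324376
x = r cos θ + √(L² − h²) = 14.744737 + 233.520935 = 248.265672

248.2657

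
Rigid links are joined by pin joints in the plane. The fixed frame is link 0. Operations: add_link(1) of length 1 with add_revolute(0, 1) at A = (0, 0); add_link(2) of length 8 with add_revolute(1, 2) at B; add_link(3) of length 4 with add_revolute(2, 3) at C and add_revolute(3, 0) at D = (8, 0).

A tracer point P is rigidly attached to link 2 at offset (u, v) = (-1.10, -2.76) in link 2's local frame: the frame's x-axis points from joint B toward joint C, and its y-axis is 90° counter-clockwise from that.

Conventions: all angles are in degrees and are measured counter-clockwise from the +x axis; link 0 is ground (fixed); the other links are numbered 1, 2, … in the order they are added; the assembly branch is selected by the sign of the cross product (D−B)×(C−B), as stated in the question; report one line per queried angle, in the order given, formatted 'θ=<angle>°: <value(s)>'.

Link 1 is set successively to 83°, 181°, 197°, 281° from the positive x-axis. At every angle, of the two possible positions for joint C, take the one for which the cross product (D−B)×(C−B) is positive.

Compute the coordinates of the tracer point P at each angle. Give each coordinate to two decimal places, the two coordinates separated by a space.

A=(0,0), D=(8.00,0)
θ=83°: B = A + 1.00·(cos83°, sin83°) = (0.1219, 0.9925)
θ=83°: |BD| = 7.9404
θ=83°: circle(B,8.00) ∩ circle(D,4.00): a=6.9927, h=3.8861
θ=83°:   candidates: C₊=(7.5455,3.9741) cross=30.857; C₋=(6.5740,-3.7372) cross=-30.857
θ=83°:   branch + wants cross > 0 → take C=(7.5455,3.9741) (cross=30.857)
θ=83°: ex = (C−B)/|BC| = (0.9280,0.3727); ey = (-0.3727,0.9280)
θ=83°: P = B + -1.10·ex + -2.76·ey = (0.1298,-1.9786)
θ=181°: B = A + 1.00·(cos181°, sin181°) = (-0.9998, -0.0175)
θ=181°: |BD| = 8.9999
θ=181°: circle(B,8.00) ∩ circle(D,4.00): a=7.1666, h=3.5552
θ=181°:   candidates: C₊=(6.1599,3.5516) cross=31.996; C₋=(6.1737,-3.5587) cross=-31.996
θ=181°:   branch + wants cross > 0 → take C=(6.1599,3.5516) (cross=31.996)
θ=181°: ex = (C−B)/|BC| = (0.8950,0.4461); ey = (-0.4461,0.8950)
θ=181°: P = B + -1.10·ex + -2.76·ey = (-0.7530,-2.9783)
θ=197°: B = A + 1.00·(cos197°, sin197°) = (-0.9563, -0.2924)
θ=197°: |BD| = 8.9611
θ=197°: circle(B,8.00) ∩ circle(D,4.00): a=7.1588, h=3.5710
θ=197°:   candidates: C₊=(6.0822,3.5103) cross=32.000; C₋=(6.3152,-3.6279) cross=-32.000
θ=197°:   branch + wants cross > 0 → take C=(6.0822,3.5103) (cross=32.000)
θ=197°: ex = (C−B)/|BC| = (0.8798,0.4753); ey = (-0.4753,0.8798)
θ=197°: P = B + -1.10·ex + -2.76·ey = (-0.6122,-3.2435)
θ=281°: B = A + 1.00·(cos281°, sin281°) = (0.1908, -0.9816)
θ=281°: |BD| = 7.8706
θ=281°: circle(B,8.00) ∩ circle(D,4.00): a=6.9846, h=3.9006
θ=281°:   candidates: C₊=(6.6344,3.7597) cross=30.701; C₋=(7.6074,-3.9807) cross=-30.701
θ=281°:   branch + wants cross > 0 → take C=(6.6344,3.7597) (cross=30.701)
θ=281°: ex = (C−B)/|BC| = (0.8055,0.5927); ey = (-0.5927,0.8055)
θ=281°: P = B + -1.10·ex + -2.76·ey = (0.9406,-3.8566)

θ=83°: 0.13 -1.98
θ=181°: -0.75 -2.98
θ=197°: -0.61 -3.24
θ=281°: 0.94 -3.86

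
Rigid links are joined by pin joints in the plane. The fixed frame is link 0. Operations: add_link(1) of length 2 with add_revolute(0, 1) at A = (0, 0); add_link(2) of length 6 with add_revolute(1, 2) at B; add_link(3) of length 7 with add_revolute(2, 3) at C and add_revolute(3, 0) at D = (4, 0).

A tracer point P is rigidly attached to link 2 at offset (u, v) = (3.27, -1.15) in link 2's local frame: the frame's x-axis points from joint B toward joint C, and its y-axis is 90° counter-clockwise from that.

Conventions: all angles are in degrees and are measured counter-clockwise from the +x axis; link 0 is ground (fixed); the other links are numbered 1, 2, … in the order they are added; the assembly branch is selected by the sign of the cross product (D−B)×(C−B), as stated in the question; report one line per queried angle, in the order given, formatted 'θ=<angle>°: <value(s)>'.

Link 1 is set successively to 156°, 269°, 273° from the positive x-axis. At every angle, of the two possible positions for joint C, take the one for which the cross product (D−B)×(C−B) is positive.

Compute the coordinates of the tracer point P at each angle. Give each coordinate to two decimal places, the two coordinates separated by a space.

A=(0,0), D=(4.00,0)
θ=156°: B = A + 2.00·(cos156°, sin156°) = (-1.8271, 0.8135)
θ=156°: |BD| = 5.8836
θ=156°: circle(B,6.00) ∩ circle(D,7.00): a=1.8370, h=5.7119
θ=156°:   candidates: C₊=(0.7820,6.2165) cross=33.606; C₋=(-0.7974,-5.0975) cross=-33.606
θ=156°:   branch + wants cross > 0 → take C=(0.7820,6.2165) (cross=33.606)
θ=156°: ex = (C−B)/|BC| = (0.4349,0.9005); ey = (-0.9005,0.4349)
θ=156°: P = B + 3.27·ex + -1.15·ey = (0.6305,3.2580)
θ=269°: B = A + 2.00·(cos269°, sin269°) = (-0.0349, -1.9997)
θ=269°: |BD| = 4.5032
θ=269°: circle(B,6.00) ∩ circle(D,7.00): a=0.8082, h=5.9453
θ=269°:   candidates: C₊=(-1.9508,3.6862) cross=26.773; C₋=(3.3293,-6.9678) cross=-26.773
θ=269°:   branch + wants cross > 0 → take C=(-1.9508,3.6862) (cross=26.773)
θ=269°: ex = (C−B)/|BC| = (-0.3193,0.9476); ey = (-0.9476,-0.3193)
θ=269°: P = B + 3.27·ex + -1.15·ey = (0.0107,1.4663)
θ=273°: B = A + 2.00·(cos273°, sin273°) = (0.1047, -1.9973)
θ=273°: |BD| = 4.3775
θ=273°: circle(B,6.00) ∩ circle(D,7.00): a=0.7039, h=5.9586
θ=273°:   candidates: C₊=(-1.9876,3.6261) cross=26.084; C₋=(3.4497,-6.9783) cross=-26.084
θ=273°:   branch + wants cross > 0 → take C=(-1.9876,3.6261) (cross=26.084)
θ=273°: ex = (C−B)/|BC| = (-0.3487,0.9372); ey = (-0.9372,-0.3487)
θ=273°: P = B + 3.27·ex + -1.15·ey = (0.0422,1.4685)

θ=156°: 0.63 3.26
θ=269°: 0.01 1.47
θ=273°: 0.04 1.47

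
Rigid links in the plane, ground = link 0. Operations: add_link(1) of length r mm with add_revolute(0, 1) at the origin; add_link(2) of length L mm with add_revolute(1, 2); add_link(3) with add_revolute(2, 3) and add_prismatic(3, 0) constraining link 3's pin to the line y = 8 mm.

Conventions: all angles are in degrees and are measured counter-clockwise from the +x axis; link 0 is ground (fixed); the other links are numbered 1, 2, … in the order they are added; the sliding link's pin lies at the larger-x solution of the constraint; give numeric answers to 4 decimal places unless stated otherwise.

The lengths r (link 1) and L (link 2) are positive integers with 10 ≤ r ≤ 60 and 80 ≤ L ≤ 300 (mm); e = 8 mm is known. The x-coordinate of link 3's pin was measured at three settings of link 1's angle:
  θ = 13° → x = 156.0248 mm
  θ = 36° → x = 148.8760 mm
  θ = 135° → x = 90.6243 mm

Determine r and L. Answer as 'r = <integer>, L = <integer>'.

constraint per measurement: (x − r cos θ)² + (r sin θ − e)² = L²
subtracting the θ₁ and θ₂ equations cancels the r² and L² terms:
r = (x₁² − x₂²) / (2[(x₁cos θ₁ + e sin θ₁) − (x₂cos θ₂ + e sin θ₂)]) = 37.9999 → r = 38
L² = (x₁ − r cos θ₁)² + (r sin θ₁ − e)² = 14161.0000 → L = 119.0000 → L = 119
check at θ₃=135°: x = 90.6243 (printed 90.6243) ✓

r = 38, L = 119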